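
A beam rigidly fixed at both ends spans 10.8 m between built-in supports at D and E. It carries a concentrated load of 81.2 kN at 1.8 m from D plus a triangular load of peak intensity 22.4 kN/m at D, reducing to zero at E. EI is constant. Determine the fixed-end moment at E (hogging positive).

M_E = 107.4 kN·m

Release both end moments; the primary structure is a simply-supported span DE with redundants M_D and M_E.
End rotations of the released simple span under the applied load (×1/EI):
  at D: point load 81.2 at a = 1.8: Pab(L + b)/(6LEI) = 401.9/EI
  at E: point load 81.2 at a = 1.8: Pab(L + a)/(6LEI) = 255.8/EI
  at D: triangular load, peak 22.4: w₀L³/(45EI) = 627.1/EI
  at E: triangular load, peak 22.4: 7w₀L³/(360EI) = 548.7/EI
  θ_D0 = 1029/EI,  θ_E0 = 804.5/EI
Flexibility coefficients: a unit moment at one end gives L/(3EI) there and L/(6EI) at the far end, so f₁₁ = f₂₂ = 3.6/EI and f₁₂ = f₂₁ = 1.8/EI.
Compatibility — zero rotation at each built-in end:
  3.6 M_D + 1.8 M_E = 1029
  1.8 M_D + 3.6 M_E = 804.5
Solving the pair gives M_D = 232.1 kN·m and M_E = 107.4 kN·m (hogging).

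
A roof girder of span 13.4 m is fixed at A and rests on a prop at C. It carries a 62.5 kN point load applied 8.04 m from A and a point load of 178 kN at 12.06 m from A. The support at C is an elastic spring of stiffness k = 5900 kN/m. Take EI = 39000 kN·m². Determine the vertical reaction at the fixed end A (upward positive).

Remove the prop at C; the released (primary) structure is a cantilever built in at A.
Primary-structure tip deflection at C by superposition:
  point load 62.5 at a = 8.04: Pa²(3L − a)/(6EI) = 21655/EI
  point load 178 at a = 12.06: Pa²(3L − a)/(6EI) = 121419/EI
  δ_0 = 143074/EI
Tip deflection under a unit load at C: L³/(3EI) = 802/EI.
With EI = 39000 kN·m²: δ_0 = 3.6686 m and δ_{CC} = 0.020565 m/kN.
Compatibility — the spring shortens by R_C/k under the reaction it provides: δ_0 − R_C·δ_{CC} = R_C/k. With 1/k = 0.000169 m/kN, R_C = δ_0 / (δ_{CC} + 1/k) = 3.6686 / (0.020565 + 0.000169) = 176.9 kN.
Vertical equilibrium: R_A = ΣP − R_C = 240.5 − 176.9 = 63.57 kN.

R_A = 63.57 kN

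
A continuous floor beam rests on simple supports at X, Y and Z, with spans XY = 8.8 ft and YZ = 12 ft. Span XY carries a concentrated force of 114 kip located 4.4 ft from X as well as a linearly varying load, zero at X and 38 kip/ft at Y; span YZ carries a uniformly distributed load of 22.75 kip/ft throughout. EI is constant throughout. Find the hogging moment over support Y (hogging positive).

M_Y = 398.8 kip·ft

Take M_Y as the redundant. Released structure: two simple spans XY and YZ with a hinge at Y.
Rotations at Y on the released spans (each span's end-slope, ×1/EI):
  span XY: point load 114 at a = 4.4: Pab(L + a)/(6LEI) = 551.8/EI
  span XY: triangular load, peak 38: w₀L³/(45EI) = 575.5/EI
  span YZ: UDL 22.75: wL³/(24EI) = 1638/EI
  relative rotation θ_0 = (1127 + 1638)/EI = 2765/EI
A unit hogging moment at Y produces rotation L₁/(3EI) + L₂/(3EI) = 6.933/EI.
Compatibility: M_Y·(L₁+L₂)/(3EI) = θ_0, giving M_Y = 398.8 kip·ft (hogging).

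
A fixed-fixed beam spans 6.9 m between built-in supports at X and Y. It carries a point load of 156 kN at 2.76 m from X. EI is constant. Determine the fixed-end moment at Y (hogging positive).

Release both end moments; the primary structure is a simply-supported span XY with redundants M_X and M_Y.
Simple-span end rotations at X and Y under the given loads:
  at X: point load 156 at a = 2.76: Pab(L + b)/(6LEI) = 475.3/EI
  at Y: point load 156 at a = 2.76: Pab(L + a)/(6LEI) = 415.9/EI
  θ_X0 = 475.3/EI,  θ_Y0 = 415.9/EI
Flexibility coefficients: a unit moment at one end gives L/(3EI) there and L/(6EI) at the far end, so f₁₁ = f₂₂ = 2.3/EI and f₁₂ = f₂₁ = 1.15/EI.
Compatibility — zero rotation at each built-in end:
  2.3 M_X + 1.15 M_Y = 475.3
  1.15 M_X + 2.3 M_Y = 415.9
Solving the pair gives M_X = 155 kN·m and M_Y = 103.3 kN·m (hogging).

M_Y = 103.3 kN·m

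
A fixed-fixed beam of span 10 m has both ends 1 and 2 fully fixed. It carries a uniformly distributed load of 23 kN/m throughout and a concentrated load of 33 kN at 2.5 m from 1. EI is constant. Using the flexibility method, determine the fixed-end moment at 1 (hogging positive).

Release both end moments; the primary structure is a simply-supported span 12 with redundants M_1 and M_2.
On the primary (simply-supported) span, the end slopes from the loading are:
  at 1: UDL 23: wL³/(24EI) = 958.3/EI
  at 2: UDL 23: wL³/(24EI) = 958.3/EI
  at 1: point load 33 at a = 2.5: Pab(L + b)/(6LEI) = 180.5/EI
  at 2: point load 33 at a = 2.5: Pab(L + a)/(6LEI) = 128.9/EI
  θ_10 = 1139/EI,  θ_20 = 1087/EI
Flexibility coefficients: a unit moment at one end gives L/(3EI) there and L/(6EI) at the far end, so f₁₁ = f₂₂ = 3.333/EI and f₁₂ = f₂₁ = 1.667/EI.
Compatibility — zero rotation at each built-in end:
  3.333 M_1 + 1.667 M_2 = 1139
  1.667 M_1 + 3.333 M_2 = 1087
Solving the pair gives M_1 = 238.1 kN·m and M_2 = 207.1 kN·m (hogging).

M_1 = 238.1 kN·m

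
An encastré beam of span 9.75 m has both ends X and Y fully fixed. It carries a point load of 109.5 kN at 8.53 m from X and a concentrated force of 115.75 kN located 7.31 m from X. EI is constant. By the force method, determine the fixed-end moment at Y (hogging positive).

Take the two fixed-end moments M_X, M_Y as redundants; the released structure is the simple span XY.
Simple-span end rotations at X and Y under the given loads:
  at X: point load 109.5 at a = 8.53: Pab(L + b)/(6LEI) = 213.7/EI
  at Y: point load 109.5 at a = 8.53: Pab(L + a)/(6LEI) = 356.1/EI
  at X: point load 115.75 at a = 7.31: Pab(L + b)/(6LEI) = 430.2/EI
  at Y: point load 115.75 at a = 7.31: Pab(L + a)/(6LEI) = 602.1/EI
  θ_X0 = 643.9/EI,  θ_Y0 = 958.2/EI
Flexibility coefficients: a unit moment at one end gives L/(3EI) there and L/(6EI) at the far end, so f₁₁ = f₂₂ = 3.25/EI and f₁₂ = f₂₁ = 1.625/EI.
Compatibility — zero rotation at each built-in end:
  3.25 M_X + 1.625 M_Y = 643.9
  1.625 M_X + 3.25 M_Y = 958.2
Solving the pair gives M_X = 67.62 kN·m and M_Y = 261 kN·m (hogging).

M_Y = 261 kN·m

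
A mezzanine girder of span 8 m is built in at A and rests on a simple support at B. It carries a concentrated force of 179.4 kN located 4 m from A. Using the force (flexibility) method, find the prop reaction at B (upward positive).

R_B = 56.06 kN

Remove the prop at B; the released (primary) structure is a cantilever built in at A.
Primary-structure tip deflection at B by superposition:
  point load 179.4 at a = 4: Pa²(3L − a)/(6EI) = 9568/EI
Tip deflection under a unit load at B: L³/(3EI) = 170.7/EI.
Compatibility at B: δ_0 − R_B·δ_{BB} = 0, so R_B = 9568/170.7 = 56.06 kN.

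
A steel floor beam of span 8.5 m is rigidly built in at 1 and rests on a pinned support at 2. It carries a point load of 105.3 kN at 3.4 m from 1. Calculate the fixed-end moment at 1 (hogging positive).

M_1 = 171.8 kN·m

Choose R_2 as the redundant. The primary structure is the cantilever fixed at 1.
Primary-structure tip deflection at 2 by superposition:
  point load 105.3 at a = 3.4: Pa²(3L − a)/(6EI) = 4484/EI
Flexibility coefficient — unit upward force at 2: δ_{22} = L³/(3EI) = 204.7/EI.
The prop prevents deflection at 2: R_2 = δ_0/δ_{22} = 4484/204.7 = 21.9 kN.
Moment equilibrium about 1: M_1 = Σ(load moments about 1) − R_2·L = 358 − 21.9×8.5 = 171.8 kN·m.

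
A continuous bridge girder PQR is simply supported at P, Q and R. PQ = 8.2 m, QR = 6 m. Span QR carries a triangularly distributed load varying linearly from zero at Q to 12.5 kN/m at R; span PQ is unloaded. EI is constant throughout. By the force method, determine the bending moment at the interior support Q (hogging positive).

M_Q = 11.09 kN·m

Release continuity at Q by inserting a hinge; the redundant is the internal moment M_Q. The primary structure is two simply-supported spans PQ and QR.
Rotations at Q on the released spans (each span's end-slope, ×1/EI):
  span QR: triangular load, peak 12.5: 7w₀L³/(360EI) = 52.5/EI
  relative rotation θ_0 = (0 + 52.5)/EI = 52.5/EI
A unit hogging moment at Q produces rotation L₁/(3EI) + L₂/(3EI) = 4.733/EI.
Compatibility: M_Q·(L₁+L₂)/(3EI) = θ_0, giving M_Q = 11.09 kN·m (hogging).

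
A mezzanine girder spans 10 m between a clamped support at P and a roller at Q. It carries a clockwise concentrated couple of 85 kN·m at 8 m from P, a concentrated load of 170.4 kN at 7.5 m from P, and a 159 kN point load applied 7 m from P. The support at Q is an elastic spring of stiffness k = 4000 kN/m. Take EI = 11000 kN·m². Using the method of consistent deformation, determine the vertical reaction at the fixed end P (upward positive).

R_P = 121.4 kN

Release the roller at Q. Primary structure: cantilever fixed at P.
Downward deflection at the released point Q due to the loads:
  clockwise couple 85 at a = 8: M₀a(2L − a)/(2EI) = 4080/EI
  point load 170.4 at a = 7.5: Pa²(3L − a)/(6EI) = 35944/EI
  point load 159 at a = 7: Pa²(3L − a)/(6EI) = 29866/EI
  δ_0 = 69889/EI
Tip deflection under a unit load at Q: L³/(3EI) = 333.3/EI.
With EI = 11000 kN·m²: δ_0 = 6.3536 m and δ_{QQ} = 0.030303 m/kN.
Compatibility — the spring shortens by R_Q/k under the reaction it provides: δ_0 − R_Q·δ_{QQ} = R_Q/k. With 1/k = 0.00025 m/kN, R_Q = δ_0 / (δ_{QQ} + 1/k) = 6.3536 / (0.030303 + 0.00025) = 208 kN.
Vertical equilibrium: R_P = ΣP − R_Q = 329.4 − 208 = 121.4 kN.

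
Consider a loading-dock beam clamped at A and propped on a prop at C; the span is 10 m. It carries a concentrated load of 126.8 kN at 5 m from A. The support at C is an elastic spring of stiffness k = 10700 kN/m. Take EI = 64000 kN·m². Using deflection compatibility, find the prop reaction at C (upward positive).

Choose R_C as the redundant. The primary structure is the cantilever fixed at A.
Primary-structure tip deflection at C by superposition:
  point load 126.8 at a = 5: Pa²(3L − a)/(6EI) = 13208/EI
Tip deflection under a unit load at C: L³/(3EI) = 333.3/EI.
With EI = 64000 kN·m²: δ_0 = 0.20638 m and δ_{CC} = 0.005208 m/kN.
Compatibility — the spring shortens by R_C/k under the reaction it provides: δ_0 − R_C·δ_{CC} = R_C/k. With 1/k = 0.000093 m/kN, R_C = δ_0 / (δ_{CC} + 1/k) = 0.20638 / (0.005208 + 0.000093) = 38.93 kN.

R_C = 38.93 kN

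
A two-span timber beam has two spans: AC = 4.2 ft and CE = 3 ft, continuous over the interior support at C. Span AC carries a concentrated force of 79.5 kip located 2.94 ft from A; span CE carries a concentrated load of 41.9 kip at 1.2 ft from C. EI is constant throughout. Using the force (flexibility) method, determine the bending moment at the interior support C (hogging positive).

M_C = 44.82 kip·ft

Insert a hinge at C; M_C is the redundant, and each span becomes simply supported.
End slopes at the hinge C, treating each span as simply supported:
  span AC: point load 79.5 at a = 2.94: Pab(L + a)/(6LEI) = 83.44/EI
  span CE: point load 41.9 at a = 1.2: Pab(L + b)/(6LEI) = 24.13/EI
  relative rotation θ_0 = (83.44 + 24.13)/EI = 107.6/EI
A unit hogging moment at C produces rotation L₁/(3EI) + L₂/(3EI) = 2.4/EI.
Compatibility: M_C·(L₁+L₂)/(3EI) = θ_0, giving M_C = 44.82 kip·ft (hogging).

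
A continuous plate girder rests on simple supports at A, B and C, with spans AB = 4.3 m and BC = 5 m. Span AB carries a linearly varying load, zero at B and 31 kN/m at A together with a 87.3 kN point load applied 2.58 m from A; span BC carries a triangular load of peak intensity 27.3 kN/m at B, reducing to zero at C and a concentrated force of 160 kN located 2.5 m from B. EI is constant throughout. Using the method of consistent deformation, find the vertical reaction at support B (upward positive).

R_B = 266.7 kN

Insert a hinge at B; M_B is the redundant, and each span becomes simply supported.
End slopes at the hinge B, treating each span as simply supported:
  span AB: triangular load, peak 31: 7w₀L³/(360EI) = 47.93/EI
  span AB: point load 87.3 at a = 2.58: Pab(L + a)/(6LEI) = 103.3/EI
  span BC: triangular load, peak 27.3: w₀L³/(45EI) = 75.83/EI
  span BC: point load 160 at a = 2.5: Pab(L + b)/(6LEI) = 250/EI
  relative rotation θ_0 = (151.2 + 325.8)/EI = 477.1/EI
A unit hogging moment at B produces rotation L₁/(3EI) + L₂/(3EI) = 3.1/EI.
Compatibility: M_B·(L₁+L₂)/(3EI) = θ_0, giving M_B = 153.9 kN·m (hogging).
Span AB, ΣM about A with M_B applied at B: R_B^{AB}·4.3 = 320.8 + 153.9, so R_B^{AB} = 110.4 kN and R_A = 153.9 − 110.4 = 43.56 kN.
Span BC, ΣM about C: R_B^{BC}·5 = 627.5 + 153.9, so R_B^{BC} = 156.3 kN and R_C = 228.2 − 156.3 = 71.97 kN.
R_B = 110.4 + 156.3 = 266.7 kN.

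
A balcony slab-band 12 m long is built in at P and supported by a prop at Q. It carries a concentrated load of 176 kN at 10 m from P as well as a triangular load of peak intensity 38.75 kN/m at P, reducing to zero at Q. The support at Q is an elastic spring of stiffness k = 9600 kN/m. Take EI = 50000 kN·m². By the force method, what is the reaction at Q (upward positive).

Release the roller at Q. Primary structure: cantilever fixed at P.
Free-end deflection of the primary structure under the applied loading (downward +):
  point load 176 at a = 10: Pa²(3L − a)/(6EI) = 76267/EI
  triangular load, peak 38.75 at the fixed end: w₀L⁴/(30EI) = 26784/EI
  δ_0 = 103051/EI
Flexibility coefficient — unit upward force at Q: δ_{QQ} = L³/(3EI) = 576/EI.
With EI = 50000 kN·m²: δ_0 = 2.061 m and δ_{QQ} = 0.01152 m/kN.
Compatibility — the spring shortens by R_Q/k under the reaction it provides: δ_0 − R_Q·δ_{QQ} = R_Q/k. With 1/k = 0.000104 m/kN, R_Q = δ_0 / (δ_{QQ} + 1/k) = 2.061 / (0.01152 + 0.000104) = 177.3 kN.

R_Q = 177.3 kN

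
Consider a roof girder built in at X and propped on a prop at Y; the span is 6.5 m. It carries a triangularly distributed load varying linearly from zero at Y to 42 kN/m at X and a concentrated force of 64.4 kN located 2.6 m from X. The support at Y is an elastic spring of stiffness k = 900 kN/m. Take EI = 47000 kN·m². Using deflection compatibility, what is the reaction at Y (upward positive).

R_Y = 25.91 kN

Remove the prop at Y; the released (primary) structure is a cantilever built in at X.
Primary-structure tip deflection at Y by superposition:
  triangular load, peak 42 at the fixed end: w₀L⁴/(30EI) = 2499/EI
  point load 64.4 at a = 2.6: Pa²(3L − a)/(6EI) = 1226/EI
  δ_0 = 3725/EI
Tip deflection under a unit load at Y: L³/(3EI) = 91.54/EI.
With EI = 47000 kN·m²: δ_0 = 0.079262 m and δ_{YY} = 0.001948 m/kN.
Compatibility — the spring shortens by R_Y/k under the reaction it provides: δ_0 − R_Y·δ_{YY} = R_Y/k. With 1/k = 0.001111 m/kN, R_Y = δ_0 / (δ_{YY} + 1/k) = 0.079262 / (0.001948 + 0.001111) = 25.91 kN.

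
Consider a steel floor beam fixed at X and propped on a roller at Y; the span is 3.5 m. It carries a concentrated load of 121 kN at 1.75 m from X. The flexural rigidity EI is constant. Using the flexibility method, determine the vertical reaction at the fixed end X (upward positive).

Remove the prop at Y; the released (primary) structure is a cantilever built in at X.
Primary-structure tip deflection at Y by superposition:
  point load 121 at a = 1.75: Pa²(3L − a)/(6EI) = 540.4/EI
Tip deflection under a unit load at Y: L³/(3EI) = 14.29/EI.
The prop prevents deflection at Y: R_Y = δ_0/δ_{YY} = 540.4/14.29 = 37.81 kN.
Vertical equilibrium: R_X = ΣP − R_Y = 121 − 37.81 = 83.19 kN.

R_X = 83.19 kN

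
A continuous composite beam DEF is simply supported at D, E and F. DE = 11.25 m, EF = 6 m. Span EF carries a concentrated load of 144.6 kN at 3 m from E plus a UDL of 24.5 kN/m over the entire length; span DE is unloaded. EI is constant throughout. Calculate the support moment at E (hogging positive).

Take M_E as the redundant. Released structure: two simple spans DE and EF with a hinge at E.
Discontinuity in slope at E on the released structure — sum the simple-span end rotations:
  span EF: point load 144.6 at a = 3: Pab(L + b)/(6LEI) = 325.4/EI
  span EF: UDL 24.5: wL³/(24EI) = 220.5/EI
  relative rotation θ_0 = (0 + 545.9)/EI = 545.9/EI
A unit hogging moment at E produces rotation L₁/(3EI) + L₂/(3EI) = 5.75/EI.
Compatibility: M_E·(L₁+L₂)/(3EI) = θ_0, giving M_E = 94.93 kN·m (hogging).

M_E = 94.93 kN·m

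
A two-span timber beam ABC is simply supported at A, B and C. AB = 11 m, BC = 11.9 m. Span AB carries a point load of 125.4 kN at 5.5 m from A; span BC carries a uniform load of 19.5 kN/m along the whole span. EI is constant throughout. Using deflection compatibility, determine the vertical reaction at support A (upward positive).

Insert a hinge at B; M_B is the redundant, and each span becomes simply supported.
Discontinuity in slope at B on the released structure — sum the simple-span end rotations:
  span AB: point load 125.4 at a = 5.5: Pab(L + a)/(6LEI) = 948.3/EI
  span BC: UDL 19.5: wL³/(24EI) = 1369/EI
  relative rotation θ_0 = (948.3 + 1369)/EI = 2318/EI
A unit hogging moment at B produces rotation L₁/(3EI) + L₂/(3EI) = 7.633/EI.
Compatibility: M_B·(L₁+L₂)/(3EI) = θ_0, giving M_B = 303.6 kN·m (hogging).
Span AB, ΣM about A with M_B applied at B: R_B^{AB}·11 = 689.7 + 303.6, so R_B^{AB} = 90.3 kN and R_A = 125.4 − 90.3 = 35.1 kN.

R_A = 35.1 kN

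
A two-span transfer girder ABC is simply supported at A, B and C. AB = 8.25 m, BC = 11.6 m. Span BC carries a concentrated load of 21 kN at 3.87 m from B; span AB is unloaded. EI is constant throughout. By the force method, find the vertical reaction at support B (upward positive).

Take M_B as the redundant. Released structure: two simple spans AB and BC with a hinge at B.
Discontinuity in slope at B on the released structure — sum the simple-span end rotations:
  span BC: point load 21 at a = 3.87: Pab(L + b)/(6LEI) = 174.5/EI
  relative rotation θ_0 = (0 + 174.5)/EI = 174.5/EI
A unit hogging moment at B produces rotation L₁/(3EI) + L₂/(3EI) = 6.617/EI.
Compatibility: M_B·(L₁+L₂)/(3EI) = θ_0, giving M_B = 26.37 kN·m (hogging).
Span AB, ΣM about A with M_B applied at B: R_B^{AB}·8.25 = 0 + 26.37, so R_B^{AB} = 3.196 kN and R_A = 0 − 3.196 = -3.196 kN.
Span BC, ΣM about C: R_B^{BC}·11.6 = 162.3 + 26.37, so R_B^{BC} = 16.27 kN and R_C = 21 − 16.27 = 4.733 kN.
R_B = 3.196 + 16.27 = 19.46 kN.

R_B = 19.46 kN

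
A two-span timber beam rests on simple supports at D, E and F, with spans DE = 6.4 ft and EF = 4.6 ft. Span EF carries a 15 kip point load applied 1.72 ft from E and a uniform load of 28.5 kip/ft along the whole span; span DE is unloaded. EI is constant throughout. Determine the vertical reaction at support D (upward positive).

Release continuity at E by inserting a hinge; the redundant is the internal moment M_E. The primary structure is two simply-supported spans DE and EF.
End slopes at the hinge E, treating each span as simply supported:
  span EF: point load 15 at a = 1.72: Pab(L + b)/(6LEI) = 20.14/EI
  span EF: UDL 28.5: wL³/(24EI) = 115.6/EI
  relative rotation θ_0 = (0 + 135.7)/EI = 135.7/EI
A unit hogging moment at E produces rotation L₁/(3EI) + L₂/(3EI) = 3.667/EI.
Slope continuity at E: θ_0 = M_E·3.667/EI, so M_E = 135.7/3.667 = 37.02 kip·ft (hogging).
Span DE, ΣM about D with M_E applied at E: R_E^{DE}·6.4 = 0 + 37.02, so R_E^{DE} = 5.784 kip and R_D = 0 − 5.784 = -5.784 kip.

R_D = -5.784 kip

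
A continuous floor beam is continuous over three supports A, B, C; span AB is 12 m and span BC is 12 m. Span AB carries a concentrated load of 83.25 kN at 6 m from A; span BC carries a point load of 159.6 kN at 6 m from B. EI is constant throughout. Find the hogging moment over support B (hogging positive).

M_B = 273.2 kN·m

Release continuity at B by inserting a hinge; the redundant is the internal moment M_B. The primary structure is two simply-supported spans AB and BC.
Rotations at B on the released spans (each span's end-slope, ×1/EI):
  span AB: point load 83.25 at a = 6: Pab(L + a)/(6LEI) = 749.2/EI
  span BC: point load 159.6 at a = 6: Pab(L + b)/(6LEI) = 1436/EI
  relative rotation θ_0 = (749.2 + 1436)/EI = 2186/EI
A unit hogging moment at B produces rotation L₁/(3EI) + L₂/(3EI) = 8/EI.
Slope continuity at B: θ_0 = M_B·8/EI, so M_B = 2186/8 = 273.2 kN·m (hogging).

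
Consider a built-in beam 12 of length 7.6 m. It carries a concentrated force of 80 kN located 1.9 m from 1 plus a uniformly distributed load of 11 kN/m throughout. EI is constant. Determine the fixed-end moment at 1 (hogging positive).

Release both end moments; the primary structure is a simply-supported span 12 with redundants M_1 and M_2.
Simple-span end rotations at 1 and 2 under the given loads:
  at 1: point load 80 at a = 1.9: Pab(L + b)/(6LEI) = 252.7/EI
  at 2: point load 80 at a = 1.9: Pab(L + a)/(6LEI) = 180.5/EI
  at 1: UDL 11: wL³/(24EI) = 201.2/EI
  at 2: UDL 11: wL³/(24EI) = 201.2/EI
  θ_10 = 453.9/EI,  θ_20 = 381.7/EI
Flexibility coefficients: a unit moment at one end gives L/(3EI) there and L/(6EI) at the far end, so f₁₁ = f₂₂ = 2.533/EI and f₁₂ = f₂₁ = 1.267/EI.
Compatibility — zero rotation at each built-in end:
  2.533 M_1 + 1.267 M_2 = 453.9
  1.267 M_1 + 2.533 M_2 = 381.7
Solving the pair gives M_1 = 138.4 kN·m and M_2 = 81.45 kN·m (hogging).

M_1 = 138.4 kN·m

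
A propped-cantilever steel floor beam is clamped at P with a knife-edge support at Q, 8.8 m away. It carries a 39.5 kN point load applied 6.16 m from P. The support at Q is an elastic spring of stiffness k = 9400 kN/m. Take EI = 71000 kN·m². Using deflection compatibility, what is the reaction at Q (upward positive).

R_Q = 21.54 kN

Take the reaction at Q as the redundant and release it; the primary structure is a cantilever fixed at P.
Free-end deflection of the primary structure under the applied loading (downward +):
  point load 39.5 at a = 6.16: Pa²(3L − a)/(6EI) = 5056/EI
Flexibility coefficient — unit upward force at Q: δ_{QQ} = L³/(3EI) = 227.2/EI.
With EI = 71000 kN·m²: δ_0 = 0.071213 m and δ_{QQ} = 0.003199 m/kN.
Compatibility — the spring shortens by R_Q/k under the reaction it provides: δ_0 − R_Q·δ_{QQ} = R_Q/k. With 1/k = 0.000106 m/kN, R_Q = δ_0 / (δ_{QQ} + 1/k) = 0.071213 / (0.003199 + 0.000106) = 21.54 kN.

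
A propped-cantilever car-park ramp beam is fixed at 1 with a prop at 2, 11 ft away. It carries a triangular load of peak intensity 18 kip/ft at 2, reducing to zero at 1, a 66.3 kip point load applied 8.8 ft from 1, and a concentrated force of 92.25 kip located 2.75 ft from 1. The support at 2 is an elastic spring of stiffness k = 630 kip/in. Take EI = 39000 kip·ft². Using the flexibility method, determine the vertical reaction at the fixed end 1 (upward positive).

Take the reaction at 2 as the redundant and release it; the primary structure is a cantilever fixed at 1.
Primary-structure tip deflection at 2 by superposition:
  triangular load, peak 18 at the free end: 11w₀L⁴/(120EI) = 24158/EI
  point load 66.3 at a = 8.8: Pa²(3L − a)/(6EI) = 20708/EI
  point load 92.25 at a = 2.75: Pa²(3L − a)/(6EI) = 3517/EI
  δ_0 = 48383/EI
Flexibility coefficient — unit upward force at 2: δ_{22} = L³/(3EI) = 443.7/EI.
With EI = 39000 kip·ft²: δ_0 = 1.2406 ft and δ_{22} = 0.011376 ft/kip.
Compatibility — the spring shortens by R_2/k under the reaction it provides: δ_0 − R_2·δ_{22} = R_2/k. With 1/k = 1/(630×12) ft/kip = 0.000132 ft/kip, R_2 = δ_0 / (δ_{22} + 1/k) = 1.2406 / (0.011376 + 0.000132) = 107.8 kip.
Vertical equilibrium: R_1 = ΣP − R_2 = 257.6 − 107.8 = 149.8 kip.

R_1 = 149.8 kip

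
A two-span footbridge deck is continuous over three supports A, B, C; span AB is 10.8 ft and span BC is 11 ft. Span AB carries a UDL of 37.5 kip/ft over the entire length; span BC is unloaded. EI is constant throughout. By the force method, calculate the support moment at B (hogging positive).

Release continuity at B by inserting a hinge; the redundant is the internal moment M_B. The primary structure is two simply-supported spans AB and BC.
Discontinuity in slope at B on the released structure — sum the simple-span end rotations:
  span AB: UDL 37.5: wL³/(24EI) = 1968/EI
  relative rotation θ_0 = (1968 + 0)/EI = 1968/EI
A unit hogging moment at B produces rotation L₁/(3EI) + L₂/(3EI) = 7.267/EI.
Compatibility: M_B·(L₁+L₂)/(3EI) = θ_0, giving M_B = 270.9 kip·ft (hogging).

M_B = 270.9 kip·ft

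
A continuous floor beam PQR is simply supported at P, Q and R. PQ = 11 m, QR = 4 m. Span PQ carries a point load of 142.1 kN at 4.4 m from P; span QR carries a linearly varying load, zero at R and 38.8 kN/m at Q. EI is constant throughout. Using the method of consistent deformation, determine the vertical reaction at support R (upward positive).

Release continuity at Q by inserting a hinge; the redundant is the internal moment M_Q. The primary structure is two simply-supported spans PQ and QR.
Rotations at Q on the released spans (each span's end-slope, ×1/EI):
  span PQ: point load 142.1 at a = 4.4: Pab(L + a)/(6LEI) = 962.9/EI
  span QR: triangular load, peak 38.8: w₀L³/(45EI) = 55.18/EI
  relative rotation θ_0 = (962.9 + 55.18)/EI = 1018/EI
A unit hogging moment at Q produces rotation L₁/(3EI) + L₂/(3EI) = 5/EI.
Slope continuity at Q: θ_0 = M_Q·5/EI, so M_Q = 1018/5 = 203.6 kN·m (hogging).
Span QR, ΣM about R: R_Q^{QR}·4 = 206.9 + 203.6, so R_Q^{QR} = 102.6 kN and R_R = 77.6 − 102.6 = -25.04 kN.

R_R = -25.04 kN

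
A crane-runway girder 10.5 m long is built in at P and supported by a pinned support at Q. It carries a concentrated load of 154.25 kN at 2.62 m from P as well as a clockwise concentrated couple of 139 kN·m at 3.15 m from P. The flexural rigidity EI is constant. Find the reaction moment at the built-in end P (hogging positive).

M_P = 298.1 kN·m

Choose R_Q as the redundant. The primary structure is the cantilever fixed at P.
Primary-structure tip deflection at Q by superposition:
  point load 154.25 at a = 2.62: Pa²(3L − a)/(6EI) = 5097/EI
  clockwise couple 139 at a = 3.15: M₀a(2L − a)/(2EI) = 3908/EI
  δ_0 = 9004/EI
Tip deflection under a unit load at Q: L³/(3EI) = 385.9/EI.
Compatibility at Q: δ_0 − R_Q·δ_{QQ} = 0, so R_Q = 9004/385.9 = 23.33 kN.
Moment equilibrium about P: M_P = Σ(load moments about P) − R_Q·L = 543.1 − 23.33×10.5 = 298.1 kN·m.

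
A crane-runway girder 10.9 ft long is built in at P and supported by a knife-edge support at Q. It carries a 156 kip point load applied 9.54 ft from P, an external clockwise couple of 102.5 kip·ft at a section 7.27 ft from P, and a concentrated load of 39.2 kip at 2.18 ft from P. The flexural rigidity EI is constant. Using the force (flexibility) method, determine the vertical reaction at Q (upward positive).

R_Q = 141.7 kip

Release the roller at Q. Primary structure: cantilever fixed at P.
Downward deflection at the released point Q due to the loads:
  point load 156 at a = 9.54: Pa²(3L − a)/(6EI) = 54804/EI
  clockwise couple 102.5 at a = 7.27: M₀a(2L − a)/(2EI) = 5414/EI
  point load 39.2 at a = 2.18: Pa²(3L − a)/(6EI) = 947.6/EI
  δ_0 = 61165/EI
Tip deflection under a unit load at Q: L³/(3EI) = 431.7/EI.
Compatibility at Q: δ_0 − R_Q·δ_{QQ} = 0, so R_Q = 61165/431.7 = 141.7 kip.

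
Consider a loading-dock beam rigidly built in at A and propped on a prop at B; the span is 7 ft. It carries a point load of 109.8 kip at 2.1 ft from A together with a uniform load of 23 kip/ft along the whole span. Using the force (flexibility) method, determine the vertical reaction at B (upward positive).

R_B = 73.72 kip

Take the reaction at B as the redundant and release it; the primary structure is a cantilever fixed at A.
Deflection at B on the released cantilever, summing each load's contribution:
  point load 109.8 at a = 2.1: Pa²(3L − a)/(6EI) = 1525/EI
  UDL 23: wL⁴/(8EI) = 6903/EI
  δ_0 = 8428/EI
Tip deflection under a unit load at B: L³/(3EI) = 114.3/EI.
Compatibility at B: δ_0 − R_B·δ_{BB} = 0, so R_B = 8428/114.3 = 73.72 kip.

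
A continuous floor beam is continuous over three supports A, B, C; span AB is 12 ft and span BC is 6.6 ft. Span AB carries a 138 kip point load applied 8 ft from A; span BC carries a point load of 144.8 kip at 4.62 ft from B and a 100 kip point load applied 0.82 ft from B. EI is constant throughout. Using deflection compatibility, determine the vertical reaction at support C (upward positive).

Insert a hinge at B; M_B is the redundant, and each span becomes simply supported.
Discontinuity in slope at B on the released structure — sum the simple-span end rotations:
  span AB: point load 138 at a = 8: Pab(L + a)/(6LEI) = 1227/EI
  span BC: point load 144.8 at a = 4.62: Pab(L + b)/(6LEI) = 287/EI
  span BC: point load 100 at a = 0.82: Pab(L + b)/(6LEI) = 148.2/EI
  relative rotation θ_0 = (1227 + 435.2)/EI = 1662/EI
A unit hogging moment at B produces rotation L₁/(3EI) + L₂/(3EI) = 6.2/EI.
Slope continuity at B: θ_0 = M_B·6.2/EI, so M_B = 1662/6.2 = 268 kip·ft (hogging).
Span BC, ΣM about C: R_B^{BC}·6.6 = 864.7 + 268, so R_B^{BC} = 171.6 kip and R_C = 244.8 − 171.6 = 73.17 kip.

R_C = 73.17 kip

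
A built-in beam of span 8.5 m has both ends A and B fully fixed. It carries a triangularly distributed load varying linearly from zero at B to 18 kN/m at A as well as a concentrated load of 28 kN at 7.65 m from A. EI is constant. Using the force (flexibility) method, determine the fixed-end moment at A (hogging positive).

M_A = 67.17 kN·m

Release both end moments; the primary structure is a simply-supported span AB with redundants M_A and M_B.
On the primary (simply-supported) span, the end slopes from the loading are:
  at A: triangular load, peak 18: w₀L³/(45EI) = 245.7/EI
  at B: triangular load, peak 18: 7w₀L³/(360EI) = 214.9/EI
  at A: point load 28 at a = 7.65: Pab(L + b)/(6LEI) = 33.38/EI
  at B: point load 28 at a = 7.65: Pab(L + a)/(6LEI) = 57.66/EI
  θ_A0 = 279/EI,  θ_B0 = 272.6/EI
Flexibility coefficients: a unit moment at one end gives L/(3EI) there and L/(6EI) at the far end, so f₁₁ = f₂₂ = 2.833/EI and f₁₂ = f₂₁ = 1.417/EI.
Compatibility — zero rotation at each built-in end:
  2.833 M_A + 1.417 M_B = 279
  1.417 M_A + 2.833 M_B = 272.6
Solving the pair gives M_A = 67.17 kN·m and M_B = 62.63 kN·m (hogging).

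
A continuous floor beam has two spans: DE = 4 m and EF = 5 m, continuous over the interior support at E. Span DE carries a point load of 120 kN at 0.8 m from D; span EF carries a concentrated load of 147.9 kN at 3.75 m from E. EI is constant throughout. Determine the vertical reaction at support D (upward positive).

R_D = 78.84 kN

Release continuity at E by inserting a hinge; the redundant is the internal moment M_E. The primary structure is two simply-supported spans DE and EF.
Rotations at E on the released spans (each span's end-slope, ×1/EI):
  span DE: point load 120 at a = 0.8: Pab(L + a)/(6LEI) = 61.44/EI
  span EF: point load 147.9 at a = 3.75: Pab(L + b)/(6LEI) = 144.4/EI
  relative rotation θ_0 = (61.44 + 144.4)/EI = 205.9/EI
A unit hogging moment at E produces rotation L₁/(3EI) + L₂/(3EI) = 3/EI.
Compatibility: M_E·(L₁+L₂)/(3EI) = θ_0, giving M_E = 68.62 kN·m (hogging).
Span DE, ΣM about D with M_E applied at E: R_E^{DE}·4 = 96 + 68.62, so R_E^{DE} = 41.16 kN and R_D = 120 − 41.16 = 78.84 kN.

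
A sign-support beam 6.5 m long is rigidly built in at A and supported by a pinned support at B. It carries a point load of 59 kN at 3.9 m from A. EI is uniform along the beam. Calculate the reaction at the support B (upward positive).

R_B = 25.49 kN

Take the reaction at B as the redundant and release it; the primary structure is a cantilever fixed at A.
Downward deflection at the released point B due to the loads:
  point load 59 at a = 3.9: Pa²(3L − a)/(6EI) = 2333/EI
Flexibility coefficient — unit upward force at B: δ_{BB} = L³/(3EI) = 91.54/EI.
Compatibility at B: δ_0 − R_B·δ_{BB} = 0, so R_B = 2333/91.54 = 25.49 kN.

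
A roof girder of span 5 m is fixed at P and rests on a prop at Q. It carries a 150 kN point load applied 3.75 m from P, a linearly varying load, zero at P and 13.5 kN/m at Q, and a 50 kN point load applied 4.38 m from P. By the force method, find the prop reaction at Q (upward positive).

Take the reaction at Q as the redundant and release it; the primary structure is a cantilever fixed at P.
Free-end deflection of the primary structure under the applied loading (downward +):
  point load 150 at a = 3.75: Pa²(3L − a)/(6EI) = 3955/EI
  triangular load, peak 13.5 at the free end: 11w₀L⁴/(120EI) = 773.4/EI
  point load 50 at a = 4.38: Pa²(3L − a)/(6EI) = 1698/EI
  δ_0 = 6426/EI
Tip deflection under a unit load at Q: L³/(3EI) = 41.67/EI.
Compatibility at Q: δ_0 − R_Q·δ_{QQ} = 0, so R_Q = 6426/41.67 = 154.2 kN.

R_Q = 154.2 kN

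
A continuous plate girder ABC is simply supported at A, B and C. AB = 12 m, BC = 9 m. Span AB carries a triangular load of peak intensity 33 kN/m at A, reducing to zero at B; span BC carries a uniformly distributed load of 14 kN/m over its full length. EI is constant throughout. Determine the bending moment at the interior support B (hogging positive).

M_B = 219.2 kN·m

Insert a hinge at B; M_B is the redundant, and each span becomes simply supported.
End slopes at the hinge B, treating each span as simply supported:
  span AB: triangular load, peak 33: 7w₀L³/(360EI) = 1109/EI
  span BC: UDL 14: wL³/(24EI) = 425.2/EI
  relative rotation θ_0 = (1109 + 425.2)/EI = 1534/EI
A unit hogging moment at B produces rotation L₁/(3EI) + L₂/(3EI) = 7/EI.
Slope continuity at B: θ_0 = M_B·7/EI, so M_B = 1534/7 = 219.2 kN·m (hogging).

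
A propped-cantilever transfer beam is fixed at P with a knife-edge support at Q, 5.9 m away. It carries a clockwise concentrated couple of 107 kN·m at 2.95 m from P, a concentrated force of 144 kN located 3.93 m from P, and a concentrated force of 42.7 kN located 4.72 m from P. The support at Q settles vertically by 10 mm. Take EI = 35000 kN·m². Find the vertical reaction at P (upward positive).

Take the reaction at Q as the redundant and release it; the primary structure is a cantilever fixed at P.
Downward deflection at the released point Q due to the loads:
  clockwise couple 107 at a = 2.95: M₀a(2L − a)/(2EI) = 1397/EI
  point load 144 at a = 3.93: Pa²(3L − a)/(6EI) = 5104/EI
  point load 42.7 at a = 4.72: Pa²(3L − a)/(6EI) = 2058/EI
  δ_0 = 8559/EI
Flexibility coefficient — unit upward force at Q: δ_{QQ} = L³/(3EI) = 68.46/EI.
With EI = 35000 kN·m²: δ_0 = 0.24454 m and δ_{QQ} = 0.001956 m/kN.
Compatibility — the beam at Q must follow the support down by 0.01 m: δ_0 − R_Q·δ_{QQ} = 0.01, so R_Q = (0.24454 − 0.01)/0.001956 = 119.9 kN.
Vertical equilibrium: R_P = ΣP − R_Q = 186.7 − 119.9 = 66.79 kN.

R_P = 66.79 kN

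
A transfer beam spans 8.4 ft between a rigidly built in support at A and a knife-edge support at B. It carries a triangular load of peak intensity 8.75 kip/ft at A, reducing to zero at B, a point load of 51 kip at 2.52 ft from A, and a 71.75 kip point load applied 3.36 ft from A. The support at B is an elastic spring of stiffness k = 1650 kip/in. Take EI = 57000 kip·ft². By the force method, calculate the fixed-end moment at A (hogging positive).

M_A = 236.8 kip·ft

Take the reaction at B as the redundant and release it; the primary structure is a cantilever fixed at A.
Downward deflection at the released point B due to the loads:
  triangular load, peak 8.75 at the fixed end: w₀L⁴/(30EI) = 1452/EI
  point load 51 at a = 2.52: Pa²(3L − a)/(6EI) = 1224/EI
  point load 71.75 at a = 3.36: Pa²(3L − a)/(6EI) = 2949/EI
  δ_0 = 5625/EI
Tip deflection under a unit load at B: L³/(3EI) = 197.6/EI.
With EI = 57000 kip·ft²: δ_0 = 0.098682 ft and δ_{BB} = 0.003466 ft/kip.
Compatibility — the spring shortens by R_B/k under the reaction it provides: δ_0 − R_B·δ_{BB} = R_B/k. With 1/k = 1/(1650×12) ft/kip = 0.000051 ft/kip, R_B = δ_0 / (δ_{BB} + 1/k) = 0.098682 / (0.003466 + 0.000051) = 28.06 kip.
Moment equilibrium about A: M_A = Σ(load moments about A) − R_B·L = 472.5 − 28.06×8.4 = 236.8 kip·ft.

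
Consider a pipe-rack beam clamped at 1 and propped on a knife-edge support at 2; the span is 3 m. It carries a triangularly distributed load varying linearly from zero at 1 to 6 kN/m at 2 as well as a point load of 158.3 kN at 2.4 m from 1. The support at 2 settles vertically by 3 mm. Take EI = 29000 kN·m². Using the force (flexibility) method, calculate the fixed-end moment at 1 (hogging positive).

Release the roller at 2. Primary structure: cantilever fixed at 1.
Primary-structure tip deflection at 2 by superposition:
  triangular load, peak 6 at the free end: 11w₀L⁴/(120EI) = 44.55/EI
  point load 158.3 at a = 2.4: Pa²(3L − a)/(6EI) = 1003/EI
  δ_0 = 1048/EI
Flexibility coefficient — unit upward force at 2: δ_{22} = L³/(3EI) = 9/EI.
With EI = 29000 kN·m²: δ_0 = 0.036122 m and δ_{22} = 0.00031 m/kN.
Compatibility — the beam at 2 must follow the support down by 0.003 m: δ_0 − R_2·δ_{22} = 0.003, so R_2 = (0.036122 − 0.003)/0.00031 = 106.7 kN.
Moment equilibrium about 1: M_1 = Σ(load moments about 1) − R_2·L = 397.9 − 106.7×3 = 77.74 kN·m.

M_1 = 77.74 kN·m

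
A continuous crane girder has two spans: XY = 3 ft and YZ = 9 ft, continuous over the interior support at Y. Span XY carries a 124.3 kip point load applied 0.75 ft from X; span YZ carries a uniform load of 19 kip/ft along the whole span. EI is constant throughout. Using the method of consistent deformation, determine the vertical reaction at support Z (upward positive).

Insert a hinge at Y; M_Y is the redundant, and each span becomes simply supported.
End slopes at the hinge Y, treating each span as simply supported:
  span XY: point load 124.3 at a = 0.75: Pab(L + a)/(6LEI) = 43.7/EI
  span YZ: UDL 19: wL³/(24EI) = 577.1/EI
  relative rotation θ_0 = (43.7 + 577.1)/EI = 620.8/EI
A unit hogging moment at Y produces rotation L₁/(3EI) + L₂/(3EI) = 4/EI.
Slope continuity at Y: θ_0 = M_Y·4/EI, so M_Y = 620.8/4 = 155.2 kip·ft (hogging).
Span YZ, ΣM about Z: R_Y^{YZ}·9 = 769.5 + 155.2, so R_Y^{YZ} = 102.7 kip and R_Z = 171 − 102.7 = 68.25 kip.

R_Z = 68.25 kip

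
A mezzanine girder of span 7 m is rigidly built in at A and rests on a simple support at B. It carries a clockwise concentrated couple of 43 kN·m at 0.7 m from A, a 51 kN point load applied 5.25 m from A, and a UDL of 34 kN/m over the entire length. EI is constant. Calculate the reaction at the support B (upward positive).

Take the reaction at B as the redundant and release it; the primary structure is a cantilever fixed at A.
Free-end deflection of the primary structure under the applied loading (downward +):
  clockwise couple 43 at a = 0.7: M₀a(2L − a)/(2EI) = 200.2/EI
  point load 51 at a = 5.25: Pa²(3L − a)/(6EI) = 3690/EI
  UDL 34: wL⁴/(8EI) = 10204/EI
  δ_0 = 14094/EI
Tip deflection under a unit load at B: L³/(3EI) = 114.3/EI.
Compatibility at B: δ_0 − R_B·δ_{BB} = 0, so R_B = 14094/114.3 = 123.3 kN.

R_B = 123.3 kN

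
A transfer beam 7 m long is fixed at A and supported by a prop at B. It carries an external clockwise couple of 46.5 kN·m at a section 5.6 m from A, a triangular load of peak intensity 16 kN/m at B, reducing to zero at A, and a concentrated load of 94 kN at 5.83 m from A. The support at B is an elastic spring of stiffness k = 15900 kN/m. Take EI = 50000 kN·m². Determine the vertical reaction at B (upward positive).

Remove the prop at B; the released (primary) structure is a cantilever built in at A.
Primary-structure tip deflection at B by superposition:
  clockwise couple 46.5 at a = 5.6: M₀a(2L − a)/(2EI) = 1094/EI
  triangular load, peak 16 at the free end: 11w₀L⁴/(120EI) = 3521/EI
  point load 94 at a = 5.83: Pa²(3L − a)/(6EI) = 8078/EI
  δ_0 = 12693/EI
Flexibility coefficient — unit upward force at B: δ_{BB} = L³/(3EI) = 114.3/EI.
With EI = 50000 kN·m²: δ_0 = 0.25386 m and δ_{BB} = 0.002287 m/kN.
Compatibility — the spring shortens by R_B/k under the reaction it provides: δ_0 − R_B·δ_{BB} = R_B/k. With 1/k = 0.000063 m/kN, R_B = δ_0 / (δ_{BB} + 1/k) = 0.25386 / (0.002287 + 0.000063) = 108 kN.

R_B = 108 kN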